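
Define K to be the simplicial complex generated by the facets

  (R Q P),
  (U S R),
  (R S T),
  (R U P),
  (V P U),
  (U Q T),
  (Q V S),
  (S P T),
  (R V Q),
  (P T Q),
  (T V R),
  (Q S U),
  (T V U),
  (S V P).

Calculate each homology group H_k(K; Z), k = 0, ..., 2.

H_0 ≅ Z,  H_1 ≅ Z^2,  H_2 ≅ Z.

Take the total order P < Q < R < S < T < U < V on the vertex set. Then K (dimension 2) consists of the simplices:

  0-simplices (7): P, Q, R, S, T, U, V
  1-simplices (21): PQ, PR, PS, PT, PU, PV, QR, QS, QT, QU, QV, RS, RT, RU, RV, ST, SU, SV, TU, TV, UV
  2-simplices (14): PQR, PQT, PRU, PST, PSV, PUV, QRV, QSU, QSV, QTU, RST, RSU, RTV, TUV

so the chain groups are C_0 ≅ Z^7, C_1 ≅ Z^21, C_2 ≅ Z^14.

∂_1: C_1 → C_0 maps an edge to its endpoints' difference, ∂[p,q] = q − p.
The 7×21 boundary matrix has rank 6 and Smith normal form diag(1,1,1,1,1,1).

∂_2: C_2 → C_1 maps a triangle to the signed sum of its edges. For instance
  ∂PQT = QT − PT + PQ,
  ∂RSU = SU − RU + RS.
As a 21×14 matrix over Z this has rank 13, with invariant factors (1,1,1,1,1,1,1,1,1,1,1,1,1).

Computing H_k = (kernel of ∂_k) / (image of ∂_{k+1}):

  H_0: rank C_0 − rank ∂_1 = 7 − 6 = 1, and the invariant factors of ∂_1 are all 1, so H_0 = Z.
  H_1: rank ker ∂_1 − rank ∂_2 = (21 − 6) − 13 = 2, and the invariant factors of ∂_2 are all 1, so H_1 = Z^2.
  H_2: rank ker ∂_2 − rank ∂_3 = (14 − 13) − 0 = 1, and there is no ∂_3, so H_2 = Z.

(K is a triangulation of the torus T^2.)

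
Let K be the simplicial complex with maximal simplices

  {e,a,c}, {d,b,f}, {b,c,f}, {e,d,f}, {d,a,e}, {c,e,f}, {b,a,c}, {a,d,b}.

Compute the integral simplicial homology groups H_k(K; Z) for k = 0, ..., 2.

H_0 ≅ Z,  H_1 = 0,  H_2 ≅ Z.

We work with the vertex ordering a < b < c < d < e < f. The simplices of K, each written with vertices in increasing order, are:

  0-simplices (6): a, b, c, d, e, f
  1-simplices (12): ab, ac, ad, ae, bc, bd, bf, ce, cf, de, df, ef
  2-simplices (8): abc, abd, ace, ade, bcf, bdf, cef, def

so the chain groups are C_0 ≅ Z^6, C_1 ≅ Z^12, C_2 ≅ Z^8.

Boundary ∂_1: C_1 → C_0 is given by ∂[p,q] = [q] − [p].
As a 6×12 matrix over Z this has rank 5, with invariant factors (1,1,1,1,1).

The boundary map ∂_2: C_2 → C_1 maps a triangle to the signed sum of its edges. For instance
  ∂abd = bd − ad + ab,
  ∂def = ef − df + de.
This gives a 12×8 integer matrix of rank 7; reducing to Smith normal form yields diagonal entries (1,1,1,1,1,1,1).

From H_k ≅ ker(∂_k) / im(∂_{k+1}) we obtain:

  H_0: rank C_0 − rank ∂_1 = 6 − 5 = 1, and the invariant factors of ∂_1 are all 1, so H_0 ≅ Z.
  H_1: rank ker ∂_1 − rank ∂_2 = (12 − 5) − 7 = 0, and the invariant factors of ∂_2 are all 1, so H_1 ≅ 0.
  H_2: rank ker ∂_2 − rank ∂_3 = (8 − 7) − 0 = 1, and there is no ∂_3, so H_2 ≅ Z.

(K is a triangulation of the 2-sphere S^2.)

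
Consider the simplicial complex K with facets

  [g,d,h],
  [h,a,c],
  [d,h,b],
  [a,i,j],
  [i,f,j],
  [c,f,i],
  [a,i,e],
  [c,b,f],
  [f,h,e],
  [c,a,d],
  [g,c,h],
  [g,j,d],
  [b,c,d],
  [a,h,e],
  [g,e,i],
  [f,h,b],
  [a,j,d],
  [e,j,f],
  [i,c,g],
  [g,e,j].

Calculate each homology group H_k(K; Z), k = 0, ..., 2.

Order the vertices as a < b < c < d < e < f < g < h < i < j. Listing each simplex with vertices in this order, K has dimension 2 with simplices:

  0-simplices (10): a, b, c, d, e, f, g, h, i, j
  1-simplices (30): ac, ad, ae, ah, ai, aj, bc, bd, bf, bh, cd, cf, cg, ch, ci, dg, dh, dj, ef, eg, eh, ei, ej, fh, fi, fj, gh, gi, gj, ij
  2-simplices (20): acd, ach, adj, aeh, aei, aij, bcd, bcf, bdh, bfh, cfi, cgh, cgi, dgh, dgj, efh, efj, egi, egj, fij

Hence C_0 ≅ Z^10, C_1 ≅ Z^30, C_2 ≅ Z^20.

The boundary map ∂_1: C_1 → C_0 maps an edge to its endpoints' difference, ∂[p,q] = q − p.
The 10×30 boundary matrix has rank 9 and Smith normal form diag(1,1,1,1,1,1,1,1,1).

The boundary map ∂_2: C_2 → C_1 acts by ∂[p,q,r] = [q,r] − [p,r] + [p,q]. For instance
  ∂aij = ij − aj + ai,
  ∂efh = fh − eh + ef.
As a 30×20 matrix over Z this has rank 20, with invariant factors (1,1,1,1,1,1,1,1,1,1,1,1,1,1,1,1,1,1,1,2).

Computing H_k = (kernel of ∂_k) / (image of ∂_{k+1}):

  H_0: rank C_0 − rank ∂_1 = 10 − 9 = 1, and the invariant factors of ∂_1 are all 1, so H_0 = Z.
  H_1: rank ker ∂_1 − rank ∂_2 = (30 − 9) − 20 = 1, and ∂_2 has invariant factor 2 > 1, so H_1 = Z × Z/2.
  H_2: rank ker ∂_2 − rank ∂_3 = (20 − 20) − 0 = 0, and there is no ∂_3, so H_2 = 0.

H_0 = Z,  H_1 = Z × Z/2,  H_2 = 0.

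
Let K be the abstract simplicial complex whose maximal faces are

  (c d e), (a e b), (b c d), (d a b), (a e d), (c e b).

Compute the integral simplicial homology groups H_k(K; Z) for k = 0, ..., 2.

H_0 ≅ Z,  H_1 = 0,  H_2 ≅ Z.

We work with the vertex ordering a < b < c < d < e. The simplices of K, each written with vertices in increasing order, are:

  0-simplices (5): a, b, c, d, e
  1-simplices (9): ab, ad, ae, bc, bd, be, cd, ce, de
  2-simplices (6): abd, abe, ade, bcd, bce, cde

so the chain groups are C_0 ≅ Z^5, C_1 ≅ Z^9, C_2 ≅ Z^6.

∂_1: C_1 → C_0 is given by ∂[p,q] = [q] − [p].
The resulting 5×9 matrix has rank 4, and its Smith normal form has invariant factors (1,1,1,1).

Boundary ∂_2: C_2 → C_1 acts by ∂[p,q,r] = [q,r] − [p,r] + [p,q]. For instance
  ∂cde = de − ce + cd,
  ∂bcd = cd − bd + bc.
The resulting 9×6 matrix has rank 5, and its Smith normal form has invariant factors (1,1,1,1,1).

Reading off H_k = ker ∂_k / im ∂_{k+1}:

  H_0: rank C_0 − rank ∂_1 = 5 − 4 = 1, and the invariant factors of ∂_1 are all 1, so H_0 ≅ Z.
  H_1: rank ker ∂_1 − rank ∂_2 = (9 − 4) − 5 = 0, and the invariant factors of ∂_2 are all 1, so H_1 ≅ 0.
  H_2: rank ker ∂_2 − rank ∂_3 = (6 − 5) − 0 = 1, and there is no ∂_3, so H_2 ≅ Z.

As a check, the Euler characteristic is 5 − 9 + 6 = 2, which agrees with 1 − 0 + 1 = 2.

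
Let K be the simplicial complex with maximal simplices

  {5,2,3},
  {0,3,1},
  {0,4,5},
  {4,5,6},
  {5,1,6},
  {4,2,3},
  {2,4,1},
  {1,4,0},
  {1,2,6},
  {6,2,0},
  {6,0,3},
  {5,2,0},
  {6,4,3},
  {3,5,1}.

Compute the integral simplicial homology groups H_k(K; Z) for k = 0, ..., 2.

Fix the vertex order 0 < 1 < 2 < 3 < 4 < 5 < 6 and write every simplex with vertices in increasing order. Then dim K = 2 and the simplices of K are:

  0-simplices (7): [0], [1], [2], [3], [4], [5], [6]
  1-simplices (21): [0,1], [0,2], [0,3], [0,4], [0,5], [0,6], [1,2], [1,3], [1,4], [1,5], [1,6], [2,3], [2,4], [2,5], [2,6], [3,4], [3,5], [3,6], [4,5], [4,6], [5,6]
  2-simplices (14): [0,1,3], [0,1,4], [0,2,5], [0,2,6], [0,3,6], [0,4,5], [1,2,4], [1,2,6], [1,3,5], [1,5,6], [2,3,4], [2,3,5], [3,4,6], [4,5,6]

so the chain groups are C_0 ≅ Z^7, C_1 ≅ Z^21, C_2 ≅ Z^14.

∂_1: C_1 → C_0 maps an edge to its endpoints' difference, ∂[p,q] = q − p.
The 7×21 boundary matrix has rank 6 and Smith normal form diag(1,1,1,1,1,1).

∂_2: C_2 → C_1 sends each 2-simplex [p,q,r] to [q,r] − [p,r] + [p,q]. For instance
  ∂[2,3,5] = [3,5] − [2,5] + [2,3],
  ∂[3,4,6] = [4,6] − [3,6] + [3,4].
The resulting 21×14 matrix has rank 13, and its Smith normal form has invariant factors (1,1,1,1,1,1,1,1,1,1,1,1,1).

Now H_k = ker ∂_k / im ∂_{k+1}, so:

  H_0: rank C_0 − rank ∂_1 = 7 − 6 = 1, and the invariant factors of ∂_1 are all 1, so H_0 = Z.
  H_1: rank ker ∂_1 − rank ∂_2 = (21 − 6) − 13 = 2, and the invariant factors of ∂_2 are all 1, so H_1 = Z^2.
  H_2: rank ker ∂_2 − rank ∂_3 = (14 − 13) − 0 = 1, and there is no ∂_3, so H_2 = Z.

As a check, the Euler characteristic is 7 − 21 + 14 = 0, which agrees with 1 − 2 + 1 = 0.

H_0 = Z,  H_1 = Z^2,  H_2 = Z.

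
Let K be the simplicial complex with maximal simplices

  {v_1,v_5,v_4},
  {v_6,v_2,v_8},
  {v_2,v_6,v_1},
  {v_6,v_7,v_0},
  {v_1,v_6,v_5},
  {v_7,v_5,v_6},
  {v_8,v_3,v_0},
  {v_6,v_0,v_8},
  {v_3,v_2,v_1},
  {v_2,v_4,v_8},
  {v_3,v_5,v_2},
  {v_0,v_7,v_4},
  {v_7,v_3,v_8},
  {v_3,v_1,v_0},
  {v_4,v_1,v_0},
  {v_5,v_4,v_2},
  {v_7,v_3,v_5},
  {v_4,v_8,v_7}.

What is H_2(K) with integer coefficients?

We work with the vertex ordering v_0 < v_1 < v_2 < v_3 < v_4 < v_5 < v_6 < v_7 < v_8. The simplices of K, each written with vertices in increasing order, are:

  0-simplices (9): [v_0], [v_1], [v_2], [v_3], [v_4], [v_5], [v_6], [v_7], [v_8]
  1-simplices (27): (27 of them)
  2-simplices (18): (18 of them)

so the chain groups are C_0 ≅ Z^9, C_1 ≅ Z^27, C_2 ≅ Z^18.

∂_1: C_1 → C_0 sends each edge [p,q] (with p < q) to q − p. For instance
  ∂[v_4,v_7] = [v_7] − [v_4].
As a 9×27 matrix over Z this has rank 8, with invariant factors (1,1,1,1,1,1,1,1).

Boundary ∂_2: C_2 → C_1 sends each 2-simplex [p,q,r] to [q,r] − [p,r] + [p,q]. For instance
  ∂[v_3,v_5,v_7] = [v_5,v_7] − [v_3,v_7] + [v_3,v_5],
  ∂[v_2,v_4,v_8] = [v_4,v_8] − [v_2,v_8] + [v_2,v_4].
The 27×18 boundary matrix has rank 18 and Smith normal form diag(1,1,1,1,1,1,1,1,1,1,1,1,1,1,1,1,1,2).

Now H_k = ker ∂_k / im ∂_{k+1}, so:

  H_2: rank ker ∂_2 − rank ∂_3 = (18 − 18) − 0 = 0, and there is no ∂_3, so H_2 ≅ 0.

H_2 = 0.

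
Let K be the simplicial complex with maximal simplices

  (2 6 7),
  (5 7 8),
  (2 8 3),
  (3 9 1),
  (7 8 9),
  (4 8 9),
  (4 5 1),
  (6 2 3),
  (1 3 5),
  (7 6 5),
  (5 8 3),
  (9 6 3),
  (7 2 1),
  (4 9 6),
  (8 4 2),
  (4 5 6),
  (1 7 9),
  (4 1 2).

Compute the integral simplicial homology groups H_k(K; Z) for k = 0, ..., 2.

H_0 = Z,  H_1 = Z^2,  H_2 = Z.

Fix the vertex order 1 < 2 < 3 < 4 < 5 < 6 < 7 < 8 < 9 and write every simplex with vertices in increasing order. Then dim K = 2 and the simplices of K are:

  0-simplices (9): [1], [2], [3], [4], [5], [6], [7], [8], [9]
  1-simplices (27): (27 of them)
  2-simplices (18): [1,2,4], [1,2,7], [1,3,5], [1,3,9], [1,4,5], [1,7,9], [2,3,6], [2,3,8], [2,4,8], [2,6,7], [3,5,8], [3,6,9], [4,5,6], [4,6,9], [4,8,9], [5,6,7], [5,7,8], [7,8,9]

so the chain groups are C_0 ≅ Z^9, C_1 ≅ Z^27, C_2 ≅ Z^18.

The boundary map ∂_1: C_1 → C_0 maps an edge to its endpoints' difference, ∂[p,q] = q − p. For instance
  ∂[2,7] = [7] − [2].
As a 9×27 matrix over Z this has rank 8, with invariant factors (1,1,1,1,1,1,1,1).

The boundary map ∂_2: C_2 → C_1 sends each 2-simplex [p,q,r] to [q,r] − [p,r] + [p,q]. For instance
  ∂[1,2,7] = [2,7] − [1,7] + [1,2],
  ∂[3,6,9] = [6,9] − [3,9] + [3,6].
This gives a 27×18 integer matrix of rank 17; reducing to Smith normal form yields diagonal entries (1,1,1,1,1,1,1,1,1,1,1,1,1,1,1,1,1).

Reading off H_k = ker ∂_k / im ∂_{k+1}:

  H_0: rank C_0 − rank ∂_1 = 9 − 8 = 1, and the invariant factors of ∂_1 are all 1, so H_0 = Z.
  H_1: rank ker ∂_1 − rank ∂_2 = (27 − 8) − 17 = 2, and the invariant factors of ∂_2 are all 1, so H_1 = Z^2.
  H_2: rank ker ∂_2 − rank ∂_3 = (18 − 17) − 0 = 1, and there is no ∂_3, so H_2 = Z.

As a check, the Euler characteristic is 9 − 27 + 18 = 0, which agrees with 1 − 2 + 1 = 0.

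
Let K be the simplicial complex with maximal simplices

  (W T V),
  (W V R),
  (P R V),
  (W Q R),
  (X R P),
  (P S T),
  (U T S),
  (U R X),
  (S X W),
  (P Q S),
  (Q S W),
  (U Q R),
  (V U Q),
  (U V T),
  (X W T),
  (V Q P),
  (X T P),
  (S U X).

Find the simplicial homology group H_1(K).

H_1 = Z ⊕ Z/2Z.

K has 9 vertices, 27 edges, 18 triangles.
rank ∂_1 = 8, rank ∂_2 = 18 ⇒ b_1 = 27 − 8 − 18 = 1; ∂_2 has invariant factor(s) [2] giving torsion. So H_1 = Z ⊕ Z/2Z.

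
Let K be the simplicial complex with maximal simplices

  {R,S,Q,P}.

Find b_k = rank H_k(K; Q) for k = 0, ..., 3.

Order the vertices as P < Q < R < S. Listing each simplex with vertices in this order, K has dimension 3 with simplices:

  0-simplices (4): P, Q, R, S
  1-simplices (6): PQ, PR, PS, QR, QS, RS
  2-simplices (4): PQR, PQS, PRS, QRS
  3-simplices (1): PQRS

Hence C_0 ≅ Z^4, C_1 ≅ Z^6, C_2 ≅ Z^4, C_3 ≅ Z^1.

∂_1: C_1 → C_0 maps an edge to its endpoints' difference, ∂[p,q] = q − p.
The resulting 4×6 matrix has rank 3, and its Smith normal form has invariant factors (1,1,1).

Boundary ∂_2: C_2 → C_1 sends each 2-simplex [p,q,r] to [q,r] − [p,r] + [p,q]. For instance
  ∂QRS = RS − QS + QR,
  ∂PRS = RS − PS + PR.
This gives a 6×4 integer matrix of rank 3; reducing to Smith normal form yields diagonal entries (1,1,1).

The boundary map ∂_3: C_3 → C_2 sends each 3-simplex σ to the alternating sum Σ_i (−1)^i (σ with its i-th vertex removed). For instance
  ∂PQRS = QRS − PRS + PQS − PQR.
This gives a 4×1 integer matrix of rank 1; reducing to Smith normal form yields diagonal entries (1).

Now H_k = ker ∂_k / im ∂_{k+1}, so:

  H_0: rank C_0 − rank ∂_1 = 4 − 3 = 1, and the invariant factors of ∂_1 are all 1, so H_0 = Z.
  H_1: rank ker ∂_1 − rank ∂_2 = (6 − 3) − 3 = 0, and the invariant factors of ∂_2 are all 1, so H_1 = 0.
  H_2: rank ker ∂_2 − rank ∂_3 = (4 − 3) − 1 = 0, and the invariant factors of ∂_3 are all 1, so H_2 = 0.
  H_3: rank ker ∂_3 − rank ∂_4 = (1 − 1) − 0 = 0, and there is no ∂_4, so H_3 = 0.

As a check, the Euler characteristic is 4 − 6 + 4 − 1 = 1, which agrees with 1 − 0 + 0 − 0 = 1.

Hence the Betti numbers are b_0 = 1, b_1 = 0, b_2 = 0, b_3 = 0.

b_0 = 1, b_1 = 0, b_2 = 0, b_3 = 0.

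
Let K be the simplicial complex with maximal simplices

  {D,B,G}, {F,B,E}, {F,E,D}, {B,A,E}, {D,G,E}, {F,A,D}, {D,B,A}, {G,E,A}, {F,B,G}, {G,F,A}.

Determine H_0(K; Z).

We work with the vertex ordering A < B < D < E < F < G. The simplices of K, each written with vertices in increasing order, are:

  0-simplices (6): A, B, D, E, F, G
  1-simplices (15): AB, AD, AE, AF, AG, BD, BE, BF, BG, DE, DF, DG, EF, EG, FG
  2-simplices (10): ABD, ABE, ADF, AEG, AFG, BDG, BEF, BFG, DEF, DEG

giving chain groups C_0 ≅ Z^6, C_1 ≅ Z^15, C_2 ≅ Z^10.

The boundary map ∂_1: C_1 → C_0 maps an edge to its endpoints' difference, ∂[p,q] = q − p. For instance
  ∂AB = B − A.
The 6×15 boundary matrix has rank 5 and Smith normal form diag(1,1,1,1,1).

Boundary ∂_2: C_2 → C_1 sends each 2-simplex [p,q,r] to [q,r] − [p,r] + [p,q]. For instance
  ∂BDG = DG − BG + BD,
  ∂AEG = EG − AG + AE.
The resulting 15×10 matrix has rank 10, and its Smith normal form has invariant factors (1,1,1,1,1,1,1,1,1,2).

Reading off H_k = ker ∂_k / im ∂_{k+1}:

  H_0: rank C_0 − rank ∂_1 = 6 − 5 = 1, and the invariant factors of ∂_1 are all 1, so H_0 ≅ Z.

H_0 ≅ Z.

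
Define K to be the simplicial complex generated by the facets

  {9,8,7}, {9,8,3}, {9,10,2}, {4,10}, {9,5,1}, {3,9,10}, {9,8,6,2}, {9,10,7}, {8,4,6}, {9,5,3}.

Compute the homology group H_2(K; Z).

H_2 ≅ 0.

Fix the vertex order 1 < 2 < 3 < 4 < 5 < 6 < 7 < 8 < 9 < 10 and write every simplex with vertices in increasing order. Then dim K = 3 and the simplices of K are:

  0-simplices (10): [1], [2], [3], [4], [5], [6], [7], [8], [9], [10]
  1-simplices (21): [1,5], [1,9], [2,6], [2,8], [2,9], [2,10], [3,5], [3,8], [3,9], [3,10], [4,6], [4,8], [4,10], [5,9], [6,8], [6,9], [7,8], [7,9], [7,10], [8,9], [9,10]
  2-simplices (12): [1,5,9], [2,6,8], [2,6,9], [2,8,9], [2,9,10], [3,5,9], [3,8,9], [3,9,10], [4,6,8], [6,8,9], [7,8,9], [7,9,10]
  3-simplices (1): [2,6,8,9]

Hence C_0 ≅ Z^10, C_1 ≅ Z^21, C_2 ≅ Z^12, C_3 ≅ Z^1.

The boundary map ∂_1: C_1 → C_0 sends each edge [p,q] (with p < q) to q − p.
The 10×21 boundary matrix has rank 9 and Smith normal form diag(1,1,1,1,1,1,1,1,1).

The boundary map ∂_2: C_2 → C_1 maps a triangle to the signed sum of its edges. For instance
  ∂[2,9,10] = [9,10] − [2,10] + [2,9],
  ∂[3,9,10] = [9,10] − [3,10] + [3,9].
This gives a 21×12 integer matrix of rank 11; reducing to Smith normal form yields diagonal entries (1,1,1,1,1,1,1,1,1,1,1).

The boundary map ∂_3: C_3 → C_2 sends each 3-simplex σ to the alternating sum Σ_i (−1)^i (σ with its i-th vertex removed). For instance
  ∂[2,6,8,9] = [6,8,9] − [2,8,9] + [2,6,9] − [2,6,8].
This gives a 12×1 integer matrix of rank 1; reducing to Smith normal form yields diagonal entries (1).

Now H_k = ker ∂_k / im ∂_{k+1}, so:

  H_2: rank ker ∂_2 − rank ∂_3 = (12 − 11) − 1 = 0, and the invariant factors of ∂_3 are all 1, so H_2 = 0.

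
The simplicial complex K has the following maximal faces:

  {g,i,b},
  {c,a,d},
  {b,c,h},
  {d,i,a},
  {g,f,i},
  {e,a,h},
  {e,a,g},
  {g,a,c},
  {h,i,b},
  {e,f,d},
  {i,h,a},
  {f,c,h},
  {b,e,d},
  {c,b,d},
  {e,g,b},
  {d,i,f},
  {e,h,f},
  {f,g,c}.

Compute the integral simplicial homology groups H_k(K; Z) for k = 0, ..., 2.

Take the total order a < b < c < d < e < f < g < h < i on the vertex set. Then K (dimension 2) consists of the simplices:

  0-simplices (9): a, b, c, d, e, f, g, h, i
  1-simplices (27): ac, ad, ae, ag, ah, ai, bc, bd, be, bg, bh, bi, cd, cf, cg, ch, de, df, di, ef, eg, eh, fg, fh, fi, gi, hi
  2-simplices (18): acd, acg, adi, aeg, aeh, ahi, bcd, bch, bde, beg, bgi, bhi, cfg, cfh, def, dfi, efh, fgi

giving chain groups C_0 ≅ Z^9, C_1 ≅ Z^27, C_2 ≅ Z^18.

∂_1: C_1 → C_0 maps an edge to its endpoints' difference, ∂[p,q] = q − p. For instance
  ∂cd = d − c.
The resulting 9×27 matrix has rank 8, and its Smith normal form has invariant factors (1,1,1,1,1,1,1,1).

The boundary map ∂_2: C_2 → C_1 acts by ∂[p,q,r] = [q,r] − [p,r] + [p,q]. For instance
  ∂bde = de − be + bd,
  ∂def = ef − df + de.
The resulting 27×18 matrix has rank 17, and its Smith normal form has invariant factors (1,1,1,1,1,1,1,1,1,1,1,1,1,1,1,1,1).

From H_k ≅ ker(∂_k) / im(∂_{k+1}) we obtain:

  H_0: rank C_0 − rank ∂_1 = 9 − 8 = 1, and the invariant factors of ∂_1 are all 1, so H_0 = Z.
  H_1: rank ker ∂_1 − rank ∂_2 = (27 − 8) − 17 = 2, and the invariant factors of ∂_2 are all 1, so H_1 = Z^2.
  H_2: rank ker ∂_2 − rank ∂_3 = (18 − 17) − 0 = 1, and there is no ∂_3, so H_2 = Z.

As a check, the Euler characteristic is 9 − 27 + 18 = 0, which agrees with 1 − 2 + 1 = 0.

H_0 = Z,  H_1 = Z^2,  H_2 = Z.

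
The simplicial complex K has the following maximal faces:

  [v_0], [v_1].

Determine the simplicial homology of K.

H_0 ≅ Z^2.

Fix the vertex order v_0 < v_1 and write every simplex with vertices in increasing order. Then dim K = 0 and the simplices of K are:

  0-simplices (2): [v_0], [v_1]

giving chain groups C_0 ≅ Z^2.

Computing H_k = (kernel of ∂_k) / (image of ∂_{k+1}):

  H_0: rank C_0 − rank ∂_1 = 2 − 0 = 2, and there is no ∂_1, so H_0 ≅ Z^2.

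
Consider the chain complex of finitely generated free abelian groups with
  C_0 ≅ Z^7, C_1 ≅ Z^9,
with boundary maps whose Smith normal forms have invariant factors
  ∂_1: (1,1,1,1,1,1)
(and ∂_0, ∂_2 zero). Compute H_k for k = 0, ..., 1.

H_0 ≅ Z,  H_1 ≅ Z^3.

H_0: b_0 = 7 − 0 − 6 = 1; torsion from ∂_1 factors > 1: none. So H_0 ≅ Z.
H_1: b_1 = 9 − 6 − 0 = 3; torsion from ∂_2 factors > 1: none. So H_1 ≅ Z^3.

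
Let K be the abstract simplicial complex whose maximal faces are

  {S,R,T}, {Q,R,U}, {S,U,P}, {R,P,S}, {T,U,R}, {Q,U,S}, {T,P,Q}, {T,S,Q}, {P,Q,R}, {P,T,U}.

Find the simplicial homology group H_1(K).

Fix the vertex order P < Q < R < S < T < U and write every simplex with vertices in increasing order. Then dim K = 2 and the simplices of K are:

  0-simplices (6): P, Q, R, S, T, U
  1-simplices (15): PQ, PR, PS, PT, PU, QR, QS, QT, QU, RS, RT, RU, ST, SU, TU
  2-simplices (10): PQR, PQT, PRS, PSU, PTU, QRU, QST, QSU, RST, RTU

giving chain groups C_0 ≅ Z^6, C_1 ≅ Z^15, C_2 ≅ Z^10.

Boundary ∂_1: C_1 → C_0 is given by ∂[p,q] = [q] − [p]. For instance
  ∂PS = S − P.
The 6×15 boundary matrix has rank 5 and Smith normal form diag(1,1,1,1,1).

∂_2: C_2 → C_1 maps a triangle to the signed sum of its edges. For instance
  ∂PSU = SU − PU + PS,
  ∂QST = ST − QT + QS.
The 15×10 boundary matrix has rank 10 and Smith normal form diag(1,1,1,1,1,1,1,1,1,2).

From H_k ≅ ker(∂_k) / im(∂_{k+1}) we obtain:

  H_1: rank ker ∂_1 − rank ∂_2 = (15 − 5) − 10 = 0, and ∂_2 has invariant factor 2 > 1, so H_1 ≅ Z/2Z.

(K is a triangulation of the real projective plane RP^2.)

H_1 = Z/2Z.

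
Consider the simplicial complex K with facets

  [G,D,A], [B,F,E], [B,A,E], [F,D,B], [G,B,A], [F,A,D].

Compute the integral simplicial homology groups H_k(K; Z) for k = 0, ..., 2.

H_0 = Z,  H_1 = Z,  H_2 = 0.

Fix the vertex order A < B < D < E < F < G and write every simplex with vertices in increasing order. Then dim K = 2 and the simplices of K are:

  0-simplices (6): A, B, D, E, F, G
  1-simplices (12): AB, AD, AE, AF, AG, BD, BE, BF, BG, DF, DG, EF
  2-simplices (6): ABE, ABG, ADF, ADG, BDF, BEF

giving chain groups C_0 ≅ Z^6, C_1 ≅ Z^12, C_2 ≅ Z^6.

∂_1: C_1 → C_0 is given by ∂[p,q] = [q] − [p].
The resulting 6×12 matrix has rank 5, and its Smith normal form has invariant factors (1,1,1,1,1).

Boundary ∂_2: C_2 → C_1 maps a triangle to the signed sum of its edges. For instance
  ∂BEF = EF − BF + BE,
  ∂ADG = DG − AG + AD.
This gives a 12×6 integer matrix of rank 6; reducing to Smith normal form yields diagonal entries (1,1,1,1,1,1).

From H_k ≅ ker(∂_k) / im(∂_{k+1}) we obtain:

  H_0: rank C_0 − rank ∂_1 = 6 − 5 = 1, and the invariant factors of ∂_1 are all 1, so H_0 = Z.
  H_1: rank ker ∂_1 − rank ∂_2 = (12 − 5) − 6 = 1, and the invariant factors of ∂_2 are all 1, so H_1 = Z.
  H_2: rank ker ∂_2 − rank ∂_3 = (6 − 6) − 0 = 0, and there is no ∂_3, so H_2 = 0.

(K is a triangulation of the cylinder S^1 x I.)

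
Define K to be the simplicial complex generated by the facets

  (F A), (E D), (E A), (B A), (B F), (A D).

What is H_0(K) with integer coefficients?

We work with the vertex ordering A < B < D < E < F. The simplices of K, each written with vertices in increasing order, are:

  0-simplices (5): A, B, D, E, F
  1-simplices (6): AB, AD, AE, AF, BF, DE

so the chain groups are C_0 ≅ Z^5, C_1 ≅ Z^6.

The boundary map ∂_1: C_1 → C_0 sends each edge [p,q] (with p < q) to q − p. For instance
  ∂BF = F − B.
The 5×6 boundary matrix has rank 4 and Smith normal form diag(1,1,1,1).

Now H_k = ker ∂_k / im ∂_{k+1}, so:

  H_0: rank C_0 − rank ∂_1 = 5 − 4 = 1, and the invariant factors of ∂_1 are all 1, so H_0 = Z.

H_0 ≅ Z.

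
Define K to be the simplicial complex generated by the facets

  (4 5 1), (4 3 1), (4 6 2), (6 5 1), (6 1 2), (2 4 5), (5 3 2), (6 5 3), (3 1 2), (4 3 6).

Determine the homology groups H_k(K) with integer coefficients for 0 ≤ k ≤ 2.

We work with the vertex ordering 1 < 2 < 3 < 4 < 5 < 6. The simplices of K, each written with vertices in increasing order, are:

  0-simplices (6): [1], [2], [3], [4], [5], [6]
  1-simplices (15): [1,2], [1,3], [1,4], [1,5], [1,6], [2,3], [2,4], [2,5], [2,6], [3,4], [3,5], [3,6], [4,5], [4,6], [5,6]
  2-simplices (10): [1,2,3], [1,2,6], [1,3,4], [1,4,5], [1,5,6], [2,3,5], [2,4,5], [2,4,6], [3,4,6], [3,5,6]

Hence C_0 ≅ Z^6, C_1 ≅ Z^15, C_2 ≅ Z^10.

The boundary map ∂_1: C_1 → C_0 sends each edge [p,q] (with p < q) to q − p. For instance
  ∂[5,6] = [6] − [5].
The resulting 6×15 matrix has rank 5, and its Smith normal form has invariant factors (1,1,1,1,1).

Boundary ∂_2: C_2 → C_1 sends each 2-simplex [p,q,r] to [q,r] − [p,r] + [p,q]. For instance
  ∂[1,2,3] = [2,3] − [1,3] + [1,2],
  ∂[1,4,5] = [4,5] − [1,5] + [1,4].
As a 15×10 matrix over Z this has rank 10, with invariant factors (1,1,1,1,1,1,1,1,1,2).

From H_k ≅ ker(∂_k) / im(∂_{k+1}) we obtain:

  H_0: rank C_0 − rank ∂_1 = 6 − 5 = 1, and the invariant factors of ∂_1 are all 1, so H_0 ≅ Z.
  H_1: rank ker ∂_1 − rank ∂_2 = (15 − 5) − 10 = 0, and ∂_2 has invariant factor 2 > 1, so H_1 ≅ Z_2.
  H_2: rank ker ∂_2 − rank ∂_3 = (10 − 10) − 0 = 0, and there is no ∂_3, so H_2 ≅ 0.

H_0 ≅ Z,  H_1 ≅ Z_2,  H_2 = 0.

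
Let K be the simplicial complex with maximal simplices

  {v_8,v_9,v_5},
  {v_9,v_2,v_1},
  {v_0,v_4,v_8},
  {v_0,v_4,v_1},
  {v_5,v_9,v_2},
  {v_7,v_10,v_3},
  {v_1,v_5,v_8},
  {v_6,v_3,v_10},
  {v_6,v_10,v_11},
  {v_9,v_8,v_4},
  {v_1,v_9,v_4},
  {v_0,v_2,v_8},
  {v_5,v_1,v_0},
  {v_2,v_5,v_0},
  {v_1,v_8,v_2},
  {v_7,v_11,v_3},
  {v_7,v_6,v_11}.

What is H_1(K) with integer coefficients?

H_1 = Z ⊕ Z/2Z.

Take the total order v_0 < v_1 < v_2 < v_3 < v_4 < v_5 < v_6 < v_7 < v_8 < v_9 < v_10 < v_11 on the vertex set. Then K (dimension 2) consists of the simplices:

  0-simplices (12): [v_0], [v_1], [v_2], [v_3], [v_4], [v_5], [v_6], [v_7], [v_8], [v_9], [v_10], [v_11]
  1-simplices (28): (28 of them)
  2-simplices (17): (17 of them)

giving chain groups C_0 ≅ Z^12, C_1 ≅ Z^28, C_2 ≅ Z^17.

The boundary map ∂_1: C_1 → C_0 maps an edge to its endpoints' difference, ∂[p,q] = q − p.
As a 12×28 matrix over Z this has rank 10, with invariant factors (1,1,1,1,1,1,1,1,1,1).

The boundary map ∂_2: C_2 → C_1 acts by ∂[p,q,r] = [q,r] − [p,r] + [p,q]. For instance
  ∂[v_2,v_5,v_9] = [v_5,v_9] − [v_2,v_9] + [v_2,v_5],
  ∂[v_3,v_7,v_11] = [v_7,v_11] − [v_3,v_11] + [v_3,v_7].
As a 28×17 matrix over Z this has rank 17, with invariant factors (1,1,1,1,1,1,1,1,1,1,1,1,1,1,1,1,2).

Now H_k = ker ∂_k / im ∂_{k+1}, so:

  H_1: rank ker ∂_1 − rank ∂_2 = (28 − 10) − 17 = 1, and ∂_2 has invariant factor 2 > 1, so H_1 ≅ Z ⊕ Z/2Z.

(K is a triangulation of the disjoint union of the real projective plane RP^2 and the Möbius band.)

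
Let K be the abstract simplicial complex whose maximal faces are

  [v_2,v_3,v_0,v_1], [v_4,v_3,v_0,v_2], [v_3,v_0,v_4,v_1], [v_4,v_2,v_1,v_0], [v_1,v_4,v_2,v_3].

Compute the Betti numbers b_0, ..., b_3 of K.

b_0 = 1, b_1 = 0, b_2 = 0, b_3 = 1.

Order the vertices as v_0 < v_1 < v_2 < v_3 < v_4. Listing each simplex with vertices in this order, K has dimension 3 with simplices:

  0-simplices (5): [v_0], [v_1], [v_2], [v_3], [v_4]
  1-simplices (10): [v_0,v_1], [v_0,v_2], [v_0,v_3], [v_0,v_4], [v_1,v_2], [v_1,v_3], [v_1,v_4], [v_2,v_3], [v_2,v_4], [v_3,v_4]
  2-simplices (10): [v_0,v_1,v_2], [v_0,v_1,v_3], [v_0,v_1,v_4], [v_0,v_2,v_3], [v_0,v_2,v_4], [v_0,v_3,v_4], [v_1,v_2,v_3], [v_1,v_2,v_4], [v_1,v_3,v_4], [v_2,v_3,v_4]
  3-simplices (5): [v_0,v_1,v_2,v_3], [v_0,v_1,v_2,v_4], [v_0,v_1,v_3,v_4], [v_0,v_2,v_3,v_4], [v_1,v_2,v_3,v_4]

so the chain groups are C_0 ≅ Z^5, C_1 ≅ Z^10, C_2 ≅ Z^10, C_3 ≅ Z^5.

Boundary ∂_1: C_1 → C_0 sends each edge [p,q] (with p < q) to q − p.
The 5×10 boundary matrix has rank 4 and Smith normal form diag(1,1,1,1).

∂_2: C_2 → C_1 maps a triangle to the signed sum of its edges. For instance
  ∂[v_0,v_1,v_2] = [v_1,v_2] − [v_0,v_2] + [v_0,v_1],
  ∂[v_0,v_1,v_4] = [v_1,v_4] − [v_0,v_4] + [v_0,v_1].
As a 10×10 matrix over Z this has rank 6, with invariant factors (1,1,1,1,1,1).

Boundary ∂_3: C_3 → C_2 sends each 3-simplex σ to the alternating sum Σ_i (−1)^i (σ with its i-th vertex removed). For instance
  ∂[v_0,v_1,v_2,v_4] = [v_1,v_2,v_4] − [v_0,v_2,v_4] + [v_0,v_1,v_4] − [v_0,v_1,v_2],
  ∂[v_0,v_1,v_3,v_4] = [v_1,v_3,v_4] − [v_0,v_3,v_4] + [v_0,v_1,v_4] − [v_0,v_1,v_3].
The resulting 10×5 matrix has rank 4, and its Smith normal form has invariant factors (1,1,1,1).

Now H_k = ker ∂_k / im ∂_{k+1}, so:

  H_0: rank C_0 − rank ∂_1 = 5 − 4 = 1, and the invariant factors of ∂_1 are all 1, so H_0 = Z.
  H_1: rank ker ∂_1 − rank ∂_2 = (10 − 4) − 6 = 0, and the invariant factors of ∂_2 are all 1, so H_1 = 0.
  H_2: rank ker ∂_2 − rank ∂_3 = (10 − 6) − 4 = 0, and the invariant factors of ∂_3 are all 1, so H_2 = 0.
  H_3: rank ker ∂_3 − rank ∂_4 = (5 − 4) − 0 = 1, and there is no ∂_4, so H_3 = Z.

As a check, the Euler characteristic is 5 − 10 + 10 − 5 = 0, which agrees with 1 − 0 + 0 − 1 = 0.
(K is a triangulation of the 3-sphere S^3.)

Hence the Betti numbers are b_0 = 1, b_1 = 0, b_2 = 0, b_3 = 1.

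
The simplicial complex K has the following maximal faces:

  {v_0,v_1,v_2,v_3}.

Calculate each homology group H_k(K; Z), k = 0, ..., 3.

We work with the vertex ordering v_0 < v_1 < v_2 < v_3. The simplices of K, each written with vertices in increasing order, are:

  0-simplices (4): [v_0], [v_1], [v_2], [v_3]
  1-simplices (6): [v_0,v_1], [v_0,v_2], [v_0,v_3], [v_1,v_2], [v_1,v_3], [v_2,v_3]
  2-simplices (4): [v_0,v_1,v_2], [v_0,v_1,v_3], [v_0,v_2,v_3], [v_1,v_2,v_3]
  3-simplices (1): [v_0,v_1,v_2,v_3]

Hence C_0 ≅ Z^4, C_1 ≅ Z^6, C_2 ≅ Z^4, C_3 ≅ Z^1.

The boundary map ∂_1: C_1 → C_0 maps an edge to its endpoints' difference, ∂[p,q] = q − p. For instance
  ∂[v_2,v_3] = [v_3] − [v_2].
As a 4×6 matrix over Z this has rank 3, with invariant factors (1,1,1).

The boundary map ∂_2: C_2 → C_1 sends each 2-simplex [p,q,r] to [q,r] − [p,r] + [p,q]. For instance
  ∂[v_0,v_2,v_3] = [v_2,v_3] − [v_0,v_3] + [v_0,v_2],
  ∂[v_0,v_1,v_2] = [v_1,v_2] − [v_0,v_2] + [v_0,v_1].
The resulting 6×4 matrix has rank 3, and its Smith normal form has invariant factors (1,1,1).

The boundary map ∂_3: C_3 → C_2 sends each 3-simplex σ to the alternating sum Σ_i (−1)^i (σ with its i-th vertex removed). For instance
  ∂[v_0,v_1,v_2,v_3] = [v_1,v_2,v_3] − [v_0,v_2,v_3] + [v_0,v_1,v_3] − [v_0,v_1,v_2].
The 4×1 boundary matrix has rank 1 and Smith normal form diag(1).

Reading off H_k = ker ∂_k / im ∂_{k+1}:

  H_0: rank C_0 − rank ∂_1 = 4 − 3 = 1, and the invariant factors of ∂_1 are all 1, so H_0 ≅ Z.
  H_1: rank ker ∂_1 − rank ∂_2 = (6 − 3) − 3 = 0, and the invariant factors of ∂_2 are all 1, so H_1 ≅ 0.
  H_2: rank ker ∂_2 − rank ∂_3 = (4 − 3) − 1 = 0, and the invariant factors of ∂_3 are all 1, so H_2 ≅ 0.
  H_3: rank ker ∂_3 − rank ∂_4 = (1 − 1) − 0 = 0, and there is no ∂_4, so H_3 ≅ 0.

(K is a triangulation of the 3-simplex.)

H_0 = Z,  H_1 = 0,  H_2 = 0,  H_3 = 0.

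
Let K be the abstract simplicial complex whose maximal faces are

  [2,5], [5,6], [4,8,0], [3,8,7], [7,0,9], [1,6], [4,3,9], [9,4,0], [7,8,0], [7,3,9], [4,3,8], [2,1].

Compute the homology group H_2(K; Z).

H_2 ≅ Z.

Order the vertices as 0 < 1 < 2 < 3 < 4 < 5 < 6 < 7 < 8 < 9. Listing each simplex with vertices in this order, K has dimension 2 with simplices:

  0-simplices (10): [0], [1], [2], [3], [4], [5], [6], [7], [8], [9]
  1-simplices (16): [0,4], [0,7], [0,8], [0,9], [1,2], [1,6], [2,5], [3,4], [3,7], [3,8], [3,9], [4,8], [4,9], [5,6], [7,8], [7,9]
  2-simplices (8): [0,4,8], [0,4,9], [0,7,8], [0,7,9], [3,4,8], [3,4,9], [3,7,8], [3,7,9]

so the chain groups are C_0 ≅ Z^10, C_1 ≅ Z^16, C_2 ≅ Z^8.

∂_1: C_1 → C_0 sends each edge [p,q] (with p < q) to q − p. For instance
  ∂[3,8] = [8] − [3].
As a 10×16 matrix over Z this has rank 8, with invariant factors (1,1,1,1,1,1,1,1).

∂_2: C_2 → C_1 acts by ∂[p,q,r] = [q,r] − [p,r] + [p,q]. For instance
  ∂[0,4,8] = [4,8] − [0,8] + [0,4],
  ∂[3,7,8] = [7,8] − [3,8] + [3,7].
This gives a 16×8 integer matrix of rank 7; reducing to Smith normal form yields diagonal entries (1,1,1,1,1,1,1).

Computing H_k = (kernel of ∂_k) / (image of ∂_{k+1}):

  H_2: rank ker ∂_2 − rank ∂_3 = (8 − 7) − 0 = 1, and there is no ∂_3, so H_2 = Z.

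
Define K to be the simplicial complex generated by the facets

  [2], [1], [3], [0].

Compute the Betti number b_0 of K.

Take the total order 0 < 1 < 2 < 3 on the vertex set. Then K (dimension 0) consists of the simplices:

  0-simplices (4): [0], [1], [2], [3]

so the chain groups are C_0 ≅ Z^4.

Reading off H_k = ker ∂_k / im ∂_{k+1}:

  H_0: rank C_0 − rank ∂_1 = 4 − 0 = 4, and there is no ∂_1, so H_0 = Z^4.

Hence the Betti numbers are b_0 = 4.

b_0 = 4.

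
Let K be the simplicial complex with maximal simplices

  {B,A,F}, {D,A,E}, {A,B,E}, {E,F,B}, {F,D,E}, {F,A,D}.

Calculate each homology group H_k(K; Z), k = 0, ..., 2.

H_0 = Z,  H_1 = 0,  H_2 = Z.

Order the vertices as A < B < D < E < F. Listing each simplex with vertices in this order, K has dimension 2 with simplices:

  0-simplices (5): A, B, D, E, F
  1-simplices (9): AB, AD, AE, AF, BE, BF, DE, DF, EF
  2-simplices (6): ABE, ABF, ADE, ADF, BEF, DEF

Hence C_0 ≅ Z^5, C_1 ≅ Z^9, C_2 ≅ Z^6.

∂_1: C_1 → C_0 maps an edge to its endpoints' difference, ∂[p,q] = q − p. For instance
  ∂AB = B − A.
As a 5×9 matrix over Z this has rank 4, with invariant factors (1,1,1,1).

∂_2: C_2 → C_1 sends each 2-simplex [p,q,r] to [q,r] − [p,r] + [p,q]. For instance
  ∂ABF = BF − AF + AB,
  ∂ABE = BE − AE + AB.
The resulting 9×6 matrix has rank 5, and its Smith normal form has invariant factors (1,1,1,1,1).

Now H_k = ker ∂_k / im ∂_{k+1}, so:

  H_0: rank C_0 − rank ∂_1 = 5 − 4 = 1, and the invariant factors of ∂_1 are all 1, so H_0 ≅ Z.
  H_1: rank ker ∂_1 − rank ∂_2 = (9 − 4) − 5 = 0, and the invariant factors of ∂_2 are all 1, so H_1 ≅ 0.
  H_2: rank ker ∂_2 − rank ∂_3 = (6 − 5) − 0 = 1, and there is no ∂_3, so H_2 ≅ Z.

As a check, the Euler characteristic is 5 − 9 + 6 = 2, which agrees with 1 − 0 + 1 = 2.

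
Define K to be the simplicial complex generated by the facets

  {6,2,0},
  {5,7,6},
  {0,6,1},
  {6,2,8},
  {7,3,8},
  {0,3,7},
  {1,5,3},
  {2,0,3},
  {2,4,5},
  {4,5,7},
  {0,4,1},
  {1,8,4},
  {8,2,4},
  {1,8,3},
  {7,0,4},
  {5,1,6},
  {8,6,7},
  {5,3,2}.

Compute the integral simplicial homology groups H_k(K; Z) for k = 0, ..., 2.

H_0 ≅ Z,  H_1 ≅ Z^2,  H_2 ≅ Z.

Take the total order 0 < 1 < 2 < 3 < 4 < 5 < 6 < 7 < 8 on the vertex set. Then K (dimension 2) consists of the simplices:

  0-simplices (9): [0], [1], [2], [3], [4], [5], [6], [7], [8]
  1-simplices (27): (27 of them)
  2-simplices (18): [0,1,4], [0,1,6], [0,2,3], [0,2,6], [0,3,7], [0,4,7], [1,3,5], [1,3,8], [1,4,8], [1,5,6], [2,3,5], [2,4,5], [2,4,8], [2,6,8], [3,7,8], [4,5,7], [5,6,7], [6,7,8]

Hence C_0 ≅ Z^9, C_1 ≅ Z^27, C_2 ≅ Z^18.

∂_1: C_1 → C_0 is given by ∂[p,q] = [q] − [p].
The 9×27 boundary matrix has rank 8 and Smith normal form diag(1,1,1,1,1,1,1,1).

The boundary map ∂_2: C_2 → C_1 maps a triangle to the signed sum of its edges. For instance
  ∂[0,2,6] = [2,6] − [0,6] + [0,2],
  ∂[2,4,8] = [4,8] − [2,8] + [2,4].
The 27×18 boundary matrix has rank 17 and Smith normal form diag(1,1,1,1,1,1,1,1,1,1,1,1,1,1,1,1,1).

From H_k ≅ ker(∂_k) / im(∂_{k+1}) we obtain:

  H_0: rank C_0 − rank ∂_1 = 9 − 8 = 1, and the invariant factors of ∂_1 are all 1, so H_0 ≅ Z.
  H_1: rank ker ∂_1 − rank ∂_2 = (27 − 8) − 17 = 2, and the invariant factors of ∂_2 are all 1, so H_1 ≅ Z^2.
  H_2: rank ker ∂_2 − rank ∂_3 = (18 − 17) − 0 = 1, and there is no ∂_3, so H_2 ≅ Z.

(K is a triangulation of the torus T^2.)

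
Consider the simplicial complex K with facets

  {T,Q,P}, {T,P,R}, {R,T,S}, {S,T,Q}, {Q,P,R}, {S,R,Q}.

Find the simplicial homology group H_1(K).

H_1 ≅ 0.

Fix the vertex order P < Q < R < S < T and write every simplex with vertices in increasing order. Then dim K = 2 and the simplices of K are:

  0-simplices (5): P, Q, R, S, T
  1-simplices (9): PQ, PR, PT, QR, QS, QT, RS, RT, ST
  2-simplices (6): PQR, PQT, PRT, QRS, QST, RST

so the chain groups are C_0 ≅ Z^5, C_1 ≅ Z^9, C_2 ≅ Z^6.

∂_1: C_1 → C_0 sends each edge [p,q] (with p < q) to q − p. For instance
  ∂PQ = Q − P.
The 5×9 boundary matrix has rank 4 and Smith normal form diag(1,1,1,1).

∂_2: C_2 → C_1 sends each 2-simplex [p,q,r] to [q,r] − [p,r] + [p,q]. For instance
  ∂PRT = RT − PT + PR,
  ∂PQR = QR − PR + PQ.
As a 9×6 matrix over Z this has rank 5, with invariant factors (1,1,1,1,1).

Now H_k = ker ∂_k / im ∂_{k+1}, so:

  H_1: rank ker ∂_1 − rank ∂_2 = (9 − 4) − 5 = 0, and the invariant factors of ∂_2 are all 1, so H_1 = 0.

(K is a triangulation of the 2-sphere S^2.)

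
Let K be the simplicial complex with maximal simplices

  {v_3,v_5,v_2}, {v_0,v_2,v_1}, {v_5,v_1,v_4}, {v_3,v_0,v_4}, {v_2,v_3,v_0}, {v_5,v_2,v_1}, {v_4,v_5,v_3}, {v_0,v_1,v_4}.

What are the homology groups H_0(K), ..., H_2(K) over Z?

Order the vertices as v_0 < v_1 < v_2 < v_3 < v_4 < v_5. Listing each simplex with vertices in this order, K has dimension 2 with simplices:

  0-simplices (6): [v_0], [v_1], [v_2], [v_3], [v_4], [v_5]
  1-simplices (12): [v_0,v_1], [v_0,v_2], [v_0,v_3], [v_0,v_4], [v_1,v_2], [v_1,v_4], [v_1,v_5], [v_2,v_3], [v_2,v_5], [v_3,v_4], [v_3,v_5], [v_4,v_5]
  2-simplices (8): [v_0,v_1,v_2], [v_0,v_1,v_4], [v_0,v_2,v_3], [v_0,v_3,v_4], [v_1,v_2,v_5], [v_1,v_4,v_5], [v_2,v_3,v_5], [v_3,v_4,v_5]

giving chain groups C_0 ≅ Z^6, C_1 ≅ Z^12, C_2 ≅ Z^8.

Boundary ∂_1: C_1 → C_0 sends each edge [p,q] (with p < q) to q − p. For instance
  ∂[v_0,v_4] = [v_4] − [v_0].
As a 6×12 matrix over Z this has rank 5, with invariant factors (1,1,1,1,1).

Boundary ∂_2: C_2 → C_1 sends each 2-simplex [p,q,r] to [q,r] − [p,r] + [p,q]. For instance
  ∂[v_0,v_3,v_4] = [v_3,v_4] − [v_0,v_4] + [v_0,v_3],
  ∂[v_0,v_1,v_2] = [v_1,v_2] − [v_0,v_2] + [v_0,v_1].
The 12×8 boundary matrix has rank 7 and Smith normal form diag(1,1,1,1,1,1,1).

Computing H_k = (kernel of ∂_k) / (image of ∂_{k+1}):

  H_0: rank C_0 − rank ∂_1 = 6 − 5 = 1, and the invariant factors of ∂_1 are all 1, so H_0 ≅ Z.
  H_1: rank ker ∂_1 − rank ∂_2 = (12 − 5) − 7 = 0, and the invariant factors of ∂_2 are all 1, so H_1 ≅ 0.
  H_2: rank ker ∂_2 − rank ∂_3 = (8 − 7) − 0 = 1, and there is no ∂_3, so H_2 ≅ Z.

As a check, the Euler characteristic is 6 − 12 + 8 = 2, which agrees with 1 − 0 + 1 = 2.
(K is a triangulation of the 2-sphere S^2.)

H_0 = Z,  H_1 = 0,  H_2 = Z.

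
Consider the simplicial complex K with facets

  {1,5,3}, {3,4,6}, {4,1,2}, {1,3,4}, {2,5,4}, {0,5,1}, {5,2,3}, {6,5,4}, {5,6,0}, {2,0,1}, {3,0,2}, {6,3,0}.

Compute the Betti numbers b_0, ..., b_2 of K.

Take the total order 0 < 1 < 2 < 3 < 4 < 5 < 6 on the vertex set. Then K (dimension 2) consists of the simplices:

  0-simplices (7): [0], [1], [2], [3], [4], [5], [6]
  1-simplices (18): [0,1], [0,2], [0,3], [0,5], [0,6], [1,2], [1,3], [1,4], [1,5], [2,3], [2,4], [2,5], [3,4], [3,5], [3,6], [4,5], [4,6], [5,6]
  2-simplices (12): [0,1,2], [0,1,5], [0,2,3], [0,3,6], [0,5,6], [1,2,4], [1,3,4], [1,3,5], [2,3,5], [2,4,5], [3,4,6], [4,5,6]

so the chain groups are C_0 ≅ Z^7, C_1 ≅ Z^18, C_2 ≅ Z^12.

∂_1: C_1 → C_0 sends each edge [p,q] (with p < q) to q − p.
The resulting 7×18 matrix has rank 6, and its Smith normal form has invariant factors (1,1,1,1,1,1).

∂_2: C_2 → C_1 sends each 2-simplex [p,q,r] to [q,r] − [p,r] + [p,q]. For instance
  ∂[0,2,3] = [2,3] − [0,3] + [0,2],
  ∂[4,5,6] = [5,6] − [4,6] + [4,5].
As a 18×12 matrix over Z this has rank 12, with invariant factors (1,1,1,1,1,1,1,1,1,1,1,2).

Computing H_k = (kernel of ∂_k) / (image of ∂_{k+1}):

  H_0: rank C_0 − rank ∂_1 = 7 − 6 = 1, and the invariant factors of ∂_1 are all 1, so H_0 = Z.
  H_1: rank ker ∂_1 − rank ∂_2 = (18 − 6) − 12 = 0, and ∂_2 has invariant factor 2 > 1, so H_1 = Z/2.
  H_2: rank ker ∂_2 − rank ∂_3 = (12 − 12) − 0 = 0, and there is no ∂_3, so H_2 = 0.

Hence the Betti numbers are b_0 = 1, b_1 = 0, b_2 = 0.

b_0 = 1, b_1 = 0, b_2 = 0.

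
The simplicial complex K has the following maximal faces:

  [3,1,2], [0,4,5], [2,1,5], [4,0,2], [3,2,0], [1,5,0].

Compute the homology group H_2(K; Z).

H_2 = 0.

Order the vertices as 0 < 1 < 2 < 3 < 4 < 5. Listing each simplex with vertices in this order, K has dimension 2 with simplices:

  0-simplices (6): [0], [1], [2], [3], [4], [5]
  1-simplices (12): [0,1], [0,2], [0,3], [0,4], [0,5], [1,2], [1,3], [1,5], [2,3], [2,4], [2,5], [4,5]
  2-simplices (6): [0,1,5], [0,2,3], [0,2,4], [0,4,5], [1,2,3], [1,2,5]

giving chain groups C_0 ≅ Z^6, C_1 ≅ Z^12, C_2 ≅ Z^6.

The boundary map ∂_1: C_1 → C_0 maps an edge to its endpoints' difference, ∂[p,q] = q − p. For instance
  ∂[1,5] = [5] − [1].
The 6×12 boundary matrix has rank 5 and Smith normal form diag(1,1,1,1,1).

∂_2: C_2 → C_1 sends each 2-simplex [p,q,r] to [q,r] − [p,r] + [p,q]. For instance
  ∂[1,2,3] = [2,3] − [1,3] + [1,2],
  ∂[0,1,5] = [1,5] − [0,5] + [0,1].
The resulting 12×6 matrix has rank 6, and its Smith normal form has invariant factors (1,1,1,1,1,1).

Now H_k = ker ∂_k / im ∂_{k+1}, so:

  H_2: rank ker ∂_2 − rank ∂_3 = (6 − 6) − 0 = 0, and there is no ∂_3, so H_2 ≅ 0.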